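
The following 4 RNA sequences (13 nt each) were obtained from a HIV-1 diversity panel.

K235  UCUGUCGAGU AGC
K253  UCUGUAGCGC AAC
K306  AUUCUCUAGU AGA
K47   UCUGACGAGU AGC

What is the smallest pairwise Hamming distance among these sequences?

Pairwise Hamming distances:
  K235 vs K253: 4
  K235 vs K306: 5
  K235 vs K47: 1
  K253 vs K306: 9
  K253 vs K47: 5
  K306 vs K47: 6
The smallest is 1, between K235 and K47.

1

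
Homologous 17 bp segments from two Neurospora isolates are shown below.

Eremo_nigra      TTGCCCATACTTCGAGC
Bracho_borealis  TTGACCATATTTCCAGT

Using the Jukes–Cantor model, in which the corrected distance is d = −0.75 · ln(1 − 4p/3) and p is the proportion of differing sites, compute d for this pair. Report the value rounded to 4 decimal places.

Mismatches occur at site 4 (C↔A), site 10 (C↔T), site 14 (G↔C), site 17 (C↔T).
p = 4/17 = 0.235294.
d = −0.75 · ln(1 − (4/3)·0.235294) = −0.75 · ln(0.686275) = −0.75 · (-0.376477) = 0.2824.

0.2824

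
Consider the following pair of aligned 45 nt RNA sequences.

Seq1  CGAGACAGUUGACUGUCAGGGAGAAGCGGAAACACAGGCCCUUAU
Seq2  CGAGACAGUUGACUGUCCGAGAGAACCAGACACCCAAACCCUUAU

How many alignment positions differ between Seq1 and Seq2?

8

Differing sites — 18:A/C; 20:G/A; 26:G/C; 28:G/A; 31:A/C; 34:A/C; 37:G/A; 38:G/A.
That gives 8 mismatches out of 45 aligned sites, so the Hamming distance is 8.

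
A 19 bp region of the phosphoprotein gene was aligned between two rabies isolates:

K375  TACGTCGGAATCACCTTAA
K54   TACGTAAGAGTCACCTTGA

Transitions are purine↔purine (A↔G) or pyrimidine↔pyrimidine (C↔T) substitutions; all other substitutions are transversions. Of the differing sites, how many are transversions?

1

The sequences differ at positions 6 (C/A, transversion), 7 (G/A, transition), 10 (A/G, transition), 18 (A/G, transition).
Of the 4 differences, 3 transitions and 1 transversion, so the answer is 1.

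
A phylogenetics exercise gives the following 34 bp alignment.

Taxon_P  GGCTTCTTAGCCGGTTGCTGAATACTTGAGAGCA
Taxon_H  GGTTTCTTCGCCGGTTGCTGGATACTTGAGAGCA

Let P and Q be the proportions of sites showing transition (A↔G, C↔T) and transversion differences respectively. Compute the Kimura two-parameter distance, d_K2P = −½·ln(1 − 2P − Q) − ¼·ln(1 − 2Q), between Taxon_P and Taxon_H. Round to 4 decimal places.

0.0947

The sequences differ at positions 3 (C/T, transition), 9 (A/C, transversion), 21 (A/G, transition).
Of the 3 differences, 2 transitions and 1 transversion over 34 sites: P = 2/34 = 0.058824, Q = 1/34 = 0.029412.
d = −0.5·ln(0.852940) − 0.25·ln(0.941176) = −0.5·(-0.159066) − 0.25·(-0.060625) = 0.0947.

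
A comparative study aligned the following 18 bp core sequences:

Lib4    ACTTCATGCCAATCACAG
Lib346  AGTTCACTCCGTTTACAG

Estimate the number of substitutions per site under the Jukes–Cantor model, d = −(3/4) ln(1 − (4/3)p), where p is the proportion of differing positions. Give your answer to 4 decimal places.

The sequences differ at positions 2 (C/G), 7 (T/C), 8 (G/T), 11 (A/G), 12 (A/T), 14 (C/T).
p = 6/18 = 0.333333.
d = −0.75 · ln(1 − (4/3)·0.333333) = −0.75 · ln(0.555556) = −0.75 · (-0.587786) = 0.4408.

0.4408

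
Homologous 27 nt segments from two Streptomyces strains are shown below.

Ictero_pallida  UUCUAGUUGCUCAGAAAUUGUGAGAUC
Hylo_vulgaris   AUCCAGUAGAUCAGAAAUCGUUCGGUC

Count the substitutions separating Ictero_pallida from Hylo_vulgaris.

8

The sequences differ at positions 1 (U/A), 4 (U/C), 8 (U/A), 10 (C/A), 19 (U/C), 22 (G/U), 23 (A/C), 25 (A/G).
That gives 8 mismatches out of 27 aligned sites, so the Hamming distance is 8.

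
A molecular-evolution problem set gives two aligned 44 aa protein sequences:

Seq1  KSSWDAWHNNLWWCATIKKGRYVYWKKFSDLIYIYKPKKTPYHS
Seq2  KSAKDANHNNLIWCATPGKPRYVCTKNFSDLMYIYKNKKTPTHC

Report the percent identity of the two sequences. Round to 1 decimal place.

Differing sites — 3:S/A; 4:W/K; 7:W/N; 12:W/I; 17:I/P; 18:K/G; 20:G/P; 24:Y/C; 25:W/T; 27:K/N; 32:I/M; 37:P/N; 42:Y/T; 44:S/C.
30 of the 44 sites match, so the percent identity is 30/44 × 100 = 68.2%.

68.2%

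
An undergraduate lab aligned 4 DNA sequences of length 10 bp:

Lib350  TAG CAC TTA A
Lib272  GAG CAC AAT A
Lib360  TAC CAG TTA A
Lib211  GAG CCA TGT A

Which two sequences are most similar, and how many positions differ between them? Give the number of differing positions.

2

Pairwise Hamming distances:
  Lib350 vs Lib272: 4
  Lib350 vs Lib360: 2
  Lib350 vs Lib211: 5
  Lib272 vs Lib360: 6
  Lib272 vs Lib211: 4
  Lib360 vs Lib211: 6
The smallest is 2, between Lib350 and Lib360.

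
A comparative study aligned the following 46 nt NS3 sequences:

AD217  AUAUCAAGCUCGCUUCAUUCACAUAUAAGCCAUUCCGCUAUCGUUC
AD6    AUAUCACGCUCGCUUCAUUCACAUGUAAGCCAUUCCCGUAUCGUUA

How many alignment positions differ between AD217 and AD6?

The sequences differ at positions 7 (A/C), 25 (A/G), 37 (G/C), 38 (C/G), 46 (C/A).
That gives 5 mismatches out of 46 aligned sites, so the Hamming distance is 5.

5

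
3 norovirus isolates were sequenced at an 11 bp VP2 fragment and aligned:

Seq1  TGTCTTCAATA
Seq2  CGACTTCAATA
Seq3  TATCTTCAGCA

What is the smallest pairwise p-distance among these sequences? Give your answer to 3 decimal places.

Pairwise Hamming distances:
  Seq1 vs Seq2: 2
  Seq1 vs Seq3: 3
  Seq2 vs Seq3: 5
The smallest is 2 mismatches, between Seq1 and Seq2; p = 2/11 = 0.182.

0.182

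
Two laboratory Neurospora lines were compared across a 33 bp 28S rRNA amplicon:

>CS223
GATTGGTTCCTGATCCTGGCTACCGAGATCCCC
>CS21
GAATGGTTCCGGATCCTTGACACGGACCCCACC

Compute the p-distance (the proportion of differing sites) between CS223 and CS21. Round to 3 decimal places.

0.303

The sequences differ at positions 3 (T/A), 11 (T/G), 18 (G/T), 20 (C/A), 21 (T/C), 24 (C/G), 27 (G/C), 28 (A/C), 29 (T/C), 31 (C/A).
There are 10 differences over 33 sites, so p = 10/33 = 0.303.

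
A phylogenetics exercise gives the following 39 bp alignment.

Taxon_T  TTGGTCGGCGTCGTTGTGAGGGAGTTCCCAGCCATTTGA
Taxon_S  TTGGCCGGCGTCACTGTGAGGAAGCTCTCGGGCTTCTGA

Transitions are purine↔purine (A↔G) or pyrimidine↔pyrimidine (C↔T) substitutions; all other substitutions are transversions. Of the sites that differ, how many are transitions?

8

The sequences differ at positions 5 (T/C, transition), 13 (G/A, transition), 14 (T/C, transition), 22 (G/A, transition), 25 (T/C, transition), 28 (C/T, transition), 30 (A/G, transition), 32 (C/G, transversion), 34 (A/T, transversion), 36 (T/C, transition).
Of the 10 differences, 8 transitions and 2 transversions, so the answer is 8.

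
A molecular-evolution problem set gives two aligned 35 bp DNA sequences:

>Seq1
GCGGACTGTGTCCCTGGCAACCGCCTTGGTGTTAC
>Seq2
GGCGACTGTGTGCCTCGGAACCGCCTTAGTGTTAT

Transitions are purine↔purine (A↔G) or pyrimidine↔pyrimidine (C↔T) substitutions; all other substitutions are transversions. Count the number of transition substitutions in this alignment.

Differing sites — 2:C/G (Tv); 3:G/C (Tv); 12:C/G (Tv); 16:G/C (Tv); 18:C/G (Tv); 28:G/A (Ti); 35:C/T (Ti).
Of the 7 differences, 2 transitions and 5 transversions, so the answer is 2.

2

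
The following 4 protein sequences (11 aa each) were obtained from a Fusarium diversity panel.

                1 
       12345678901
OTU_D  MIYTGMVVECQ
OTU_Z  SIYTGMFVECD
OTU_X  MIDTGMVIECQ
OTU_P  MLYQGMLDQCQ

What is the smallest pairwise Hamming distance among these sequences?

2

Pairwise Hamming distances:
  OTU_D vs OTU_Z: 3
  OTU_D vs OTU_X: 2
  OTU_D vs OTU_P: 5
  OTU_Z vs OTU_X: 5
  OTU_Z vs OTU_P: 7
  OTU_X vs OTU_P: 6
The smallest is 2, between OTU_D and OTU_X.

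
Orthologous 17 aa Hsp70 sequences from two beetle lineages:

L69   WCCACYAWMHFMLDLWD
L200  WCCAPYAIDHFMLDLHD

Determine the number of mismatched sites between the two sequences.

Differing sites — 5:C/P; 8:W/I; 9:M/D; 16:W/H.
That gives 4 mismatches out of 17 aligned sites, so the Hamming distance is 4.

4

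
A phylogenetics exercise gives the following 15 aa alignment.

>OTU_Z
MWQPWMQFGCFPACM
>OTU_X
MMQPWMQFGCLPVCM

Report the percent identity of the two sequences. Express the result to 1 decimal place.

The sequences differ at positions 2 (W/M), 11 (F/L), 13 (A/V).
12 of the 15 sites match, so the percent identity is 12/15 × 100 = 80.0%.

80.0%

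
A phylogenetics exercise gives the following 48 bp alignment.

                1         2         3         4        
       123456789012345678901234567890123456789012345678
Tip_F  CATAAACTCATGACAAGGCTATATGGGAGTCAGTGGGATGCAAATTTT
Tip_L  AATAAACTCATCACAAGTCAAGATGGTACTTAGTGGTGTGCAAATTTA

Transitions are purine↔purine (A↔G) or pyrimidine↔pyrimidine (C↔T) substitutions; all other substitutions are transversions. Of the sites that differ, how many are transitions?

Mismatches occur at site 1 (C/A, transversion), site 12 (G/C, transversion), site 18 (G/T, transversion), site 20 (T/A, transversion), site 22 (T/G, transversion), site 27 (G/T, transversion), site 29 (G/C, transversion), site 31 (C/T, transition), site 37 (G/T, transversion), site 38 (A/G, transition), site 48 (T/A, transversion).
Of the 11 differences, 2 transitions and 9 transversions, so the answer is 2.

2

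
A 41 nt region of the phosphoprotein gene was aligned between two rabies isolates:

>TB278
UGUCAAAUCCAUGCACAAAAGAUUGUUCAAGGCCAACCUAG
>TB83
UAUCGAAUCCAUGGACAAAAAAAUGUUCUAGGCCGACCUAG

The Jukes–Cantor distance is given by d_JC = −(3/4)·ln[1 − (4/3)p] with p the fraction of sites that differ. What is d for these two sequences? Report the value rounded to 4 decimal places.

0.1937

The sequences differ at positions 2 (G/A), 5 (A/G), 14 (C/G), 21 (G/A), 23 (U/A), 29 (A/U), 35 (A/G).
p = 7/41 = 0.170732.
d = −0.75 · ln(1 − (4/3)·0.170732) = −0.75 · ln(0.772357) = −0.75 · (-0.258308) = 0.1937.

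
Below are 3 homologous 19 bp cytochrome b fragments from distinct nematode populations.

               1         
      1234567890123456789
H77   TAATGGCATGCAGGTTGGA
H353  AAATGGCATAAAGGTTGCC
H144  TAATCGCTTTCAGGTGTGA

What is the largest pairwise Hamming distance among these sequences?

Pairwise Hamming distances:
  H77 vs H353: 5
  H77 vs H144: 5
  H353 vs H144: 9
The largest is 9, between H353 and H144.

9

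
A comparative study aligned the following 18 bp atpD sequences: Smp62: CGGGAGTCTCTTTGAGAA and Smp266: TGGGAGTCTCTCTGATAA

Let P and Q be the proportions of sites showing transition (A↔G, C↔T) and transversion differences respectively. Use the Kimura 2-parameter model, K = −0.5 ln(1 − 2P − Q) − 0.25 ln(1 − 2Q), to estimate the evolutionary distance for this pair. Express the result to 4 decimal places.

Mismatches occur at site 1 (C→T, transition), site 12 (T→C, transition), site 16 (G→T, transversion).
Of the 3 differences, 2 transitions and 1 transversion over 18 sites: P = 2/18 = 0.111111, Q = 1/18 = 0.055556.
d = −0.5·ln(0.722222) − 0.25·ln(0.888888) = −0.5·(-0.325423) − 0.25·(-0.117784) = 0.1922.

0.1922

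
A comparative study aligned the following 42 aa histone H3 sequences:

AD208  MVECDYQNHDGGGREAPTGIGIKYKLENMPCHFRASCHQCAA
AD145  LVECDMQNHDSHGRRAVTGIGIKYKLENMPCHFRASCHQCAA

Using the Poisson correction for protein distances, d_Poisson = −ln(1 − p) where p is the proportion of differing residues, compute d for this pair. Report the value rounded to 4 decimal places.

The sequences differ at positions 1 (M/L), 6 (Y/M), 11 (G/S), 12 (G/H), 15 (E/R), 17 (P/V).
p = 6/42 = 0.142857.
d = −ln(1 − 0.142857) = −ln(0.857143) = 0.1542.

0.1542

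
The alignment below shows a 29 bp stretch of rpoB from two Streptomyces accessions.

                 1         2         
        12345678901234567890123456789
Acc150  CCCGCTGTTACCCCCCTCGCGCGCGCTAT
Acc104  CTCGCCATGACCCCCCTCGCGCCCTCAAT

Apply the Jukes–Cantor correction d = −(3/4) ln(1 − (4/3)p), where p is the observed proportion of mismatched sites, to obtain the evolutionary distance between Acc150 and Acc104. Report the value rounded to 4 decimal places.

The sequences differ at positions 2 (C/T), 6 (T/C), 7 (G/A), 9 (T/G), 23 (G/C), 25 (G/T), 27 (T/A).
p = 7/29 = 0.241379.
d = −0.75 · ln(1 − (4/3)·0.241379) = −0.75 · ln(0.678161) = −0.75 · (-0.388371) = 0.2913.

0.2913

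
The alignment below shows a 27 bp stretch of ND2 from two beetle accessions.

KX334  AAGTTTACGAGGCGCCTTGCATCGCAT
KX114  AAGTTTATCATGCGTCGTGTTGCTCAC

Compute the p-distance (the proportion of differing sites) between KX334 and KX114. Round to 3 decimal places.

0.370

The sequences differ at positions 8 (C/T), 9 (G/C), 11 (G/T), 15 (C/T), 17 (T/G), 20 (C/T), 21 (A/T), 22 (T/G), 24 (G/T), 27 (T/C).
There are 10 differences over 27 sites, so p = 10/27 = 0.370.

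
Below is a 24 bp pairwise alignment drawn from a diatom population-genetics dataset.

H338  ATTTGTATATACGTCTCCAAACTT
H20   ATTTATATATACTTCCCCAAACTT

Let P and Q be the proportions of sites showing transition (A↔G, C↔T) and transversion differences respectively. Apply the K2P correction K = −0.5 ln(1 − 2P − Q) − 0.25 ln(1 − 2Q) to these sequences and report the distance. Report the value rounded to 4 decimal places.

0.1386

Differing sites — 5:G/A (Ti); 13:G/T (Tv); 16:T/C (Ti).
Of the 3 differences, 2 transitions and 1 transversion over 24 sites: P = 2/24 = 0.083333, Q = 1/24 = 0.041667.
d = −0.5·ln(0.791667) − 0.25·ln(0.916666) = −0.5·(-0.233614) − 0.25·(-0.087012) = 0.1386.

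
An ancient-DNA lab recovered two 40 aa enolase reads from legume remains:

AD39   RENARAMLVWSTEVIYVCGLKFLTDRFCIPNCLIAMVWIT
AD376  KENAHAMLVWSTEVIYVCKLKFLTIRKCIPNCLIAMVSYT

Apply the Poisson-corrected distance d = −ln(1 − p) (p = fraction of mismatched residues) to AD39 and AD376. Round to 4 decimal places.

0.1924

Differing sites — 1:R/K; 5:R/H; 19:G/K; 25:D/I; 27:F/K; 38:W/S; 39:I/Y.
p = 7/40 = 0.175000.
d = −ln(1 − 0.175000) = −ln(0.825000) = 0.1924.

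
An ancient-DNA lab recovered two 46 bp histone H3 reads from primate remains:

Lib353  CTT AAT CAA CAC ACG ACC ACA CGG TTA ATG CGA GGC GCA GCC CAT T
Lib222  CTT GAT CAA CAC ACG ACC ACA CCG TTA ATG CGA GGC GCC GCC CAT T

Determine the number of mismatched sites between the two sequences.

The sequences differ at positions 4 (A/G), 23 (G/C), 39 (A/C).
That gives 3 mismatches out of 46 aligned sites, so the Hamming distance is 3.

3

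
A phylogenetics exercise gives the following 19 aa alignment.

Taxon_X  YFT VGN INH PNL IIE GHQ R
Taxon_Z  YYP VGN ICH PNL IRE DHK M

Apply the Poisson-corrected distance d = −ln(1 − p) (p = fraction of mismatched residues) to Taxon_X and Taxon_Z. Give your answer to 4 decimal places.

0.4595

Differing sites — 2:F/Y; 3:T/P; 8:N/C; 14:I/R; 16:G/D; 18:Q/K; 19:R/M.
p = 7/19 = 0.368421.
d = −ln(1 − 0.368421) = −ln(0.631579) = 0.4595.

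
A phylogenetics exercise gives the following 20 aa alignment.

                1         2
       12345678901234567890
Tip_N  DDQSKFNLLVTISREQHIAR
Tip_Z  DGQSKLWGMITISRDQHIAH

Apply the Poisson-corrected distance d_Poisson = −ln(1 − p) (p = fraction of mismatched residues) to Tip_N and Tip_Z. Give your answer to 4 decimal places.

Differing sites — 2:D/G; 6:F/L; 7:N/W; 8:L/G; 9:L/M; 10:V/I; 15:E/D; 20:R/H.
p = 8/20 = 0.400000.
d = −ln(1 − 0.400000) = −ln(0.600000) = 0.5108.

0.5108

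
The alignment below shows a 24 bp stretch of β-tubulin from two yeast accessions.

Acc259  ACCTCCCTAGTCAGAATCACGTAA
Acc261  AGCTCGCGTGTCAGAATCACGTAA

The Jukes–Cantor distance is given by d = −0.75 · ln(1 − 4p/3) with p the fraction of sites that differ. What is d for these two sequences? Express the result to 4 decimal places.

Mismatches occur at site 2 (C/G), site 6 (C/G), site 8 (T/G), site 9 (A/T).
p = 4/24 = 0.166667.
d = −0.75 · ln(1 − (4/3)·0.166667) = −0.75 · ln(0.777777) = −0.75 · (-0.251315) = 0.1885.

0.1885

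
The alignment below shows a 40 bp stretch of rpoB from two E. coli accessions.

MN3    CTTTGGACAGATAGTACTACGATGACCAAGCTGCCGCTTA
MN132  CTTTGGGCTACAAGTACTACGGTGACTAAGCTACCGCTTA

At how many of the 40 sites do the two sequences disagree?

The sequences differ at positions 7 (A/G), 9 (A/T), 10 (G/A), 11 (A/C), 12 (T/A), 22 (A/G), 27 (C/T), 33 (G/A).
That gives 8 mismatches out of 40 aligned sites, so the Hamming distance is 8.

8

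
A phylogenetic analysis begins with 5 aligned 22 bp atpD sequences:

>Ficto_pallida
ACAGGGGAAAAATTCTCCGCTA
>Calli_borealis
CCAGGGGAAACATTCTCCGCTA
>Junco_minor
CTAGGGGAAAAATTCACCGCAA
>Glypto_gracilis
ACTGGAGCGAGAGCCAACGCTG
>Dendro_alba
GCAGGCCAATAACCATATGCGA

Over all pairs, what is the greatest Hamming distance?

Pairwise Hamming distances:
  Ficto_pallida vs Calli_borealis: 2
  Ficto_pallida vs Junco_minor: 4
  Ficto_pallida vs Glypto_gracilis: 10
  Ficto_pallida vs Dendro_alba: 10
  Calli_borealis vs Junco_minor: 4
  Calli_borealis vs Glypto_gracilis: 11
  Calli_borealis vs Dendro_alba: 11
  Junco_minor vs Glypto_gracilis: 12
  Junco_minor vs Dendro_alba: 12
  Glypto_gracilis vs Dendro_alba: 14
The largest is 14, between Glypto_gracilis and Dendro_alba.

14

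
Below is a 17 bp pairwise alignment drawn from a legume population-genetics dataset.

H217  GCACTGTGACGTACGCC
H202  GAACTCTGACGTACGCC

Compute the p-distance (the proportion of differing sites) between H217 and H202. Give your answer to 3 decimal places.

0.118

The sequences differ at positions 2 (C/A), 6 (G/C).
There are 2 differences over 17 sites, so p = 2/17 = 0.118.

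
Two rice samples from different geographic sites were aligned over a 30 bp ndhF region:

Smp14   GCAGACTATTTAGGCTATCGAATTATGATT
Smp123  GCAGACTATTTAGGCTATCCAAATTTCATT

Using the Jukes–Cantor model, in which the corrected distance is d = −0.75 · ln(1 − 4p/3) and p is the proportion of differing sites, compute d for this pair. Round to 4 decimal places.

0.1468

The sequences differ at positions 20 (G/C), 23 (T/A), 25 (A/T), 27 (G/C).
p = 4/30 = 0.133333.
d = −0.75 · ln(1 − (4/3)·0.133333) = −0.75 · ln(0.822223) = −0.75 · (-0.195744) = 0.1468.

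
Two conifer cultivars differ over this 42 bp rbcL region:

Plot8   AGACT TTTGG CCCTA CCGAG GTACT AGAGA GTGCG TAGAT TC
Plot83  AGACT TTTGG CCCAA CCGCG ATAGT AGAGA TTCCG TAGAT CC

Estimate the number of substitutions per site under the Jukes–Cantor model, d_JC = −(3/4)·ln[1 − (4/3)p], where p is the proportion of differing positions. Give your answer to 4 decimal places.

Mismatches occur at site 14 (T→A), site 19 (A→C), site 21 (G→A), site 24 (C→G), site 31 (G→T), site 33 (G→C), site 41 (T→C).
p = 7/42 = 0.166667.
d = −0.75 · ln(1 − (4/3)·0.166667) = −0.75 · ln(0.777777) = −0.75 · (-0.251315) = 0.1885.

0.1885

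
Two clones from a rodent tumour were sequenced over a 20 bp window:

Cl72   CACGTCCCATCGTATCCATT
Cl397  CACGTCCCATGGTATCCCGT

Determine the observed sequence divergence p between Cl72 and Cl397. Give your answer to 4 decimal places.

0.1500

The sequences differ at positions 11 (C/G), 18 (A/C), 19 (T/G).
There are 3 differences over 20 sites, so p = 3/20 = 0.1500.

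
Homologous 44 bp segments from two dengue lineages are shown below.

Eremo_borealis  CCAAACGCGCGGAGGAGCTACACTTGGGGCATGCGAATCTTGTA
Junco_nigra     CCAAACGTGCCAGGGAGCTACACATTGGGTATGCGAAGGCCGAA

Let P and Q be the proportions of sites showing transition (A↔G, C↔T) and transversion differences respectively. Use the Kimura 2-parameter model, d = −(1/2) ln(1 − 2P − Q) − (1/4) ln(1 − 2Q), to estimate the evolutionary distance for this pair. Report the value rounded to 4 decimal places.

0.3427

Mismatches occur at site 8 (C/T, transition), site 11 (G/C, transversion), site 12 (G/A, transition), site 13 (A/G, transition), site 24 (T/A, transversion), site 26 (G/T, transversion), site 30 (C/T, transition), site 38 (T/G, transversion), site 39 (C/G, transversion), site 40 (T/C, transition), site 41 (T/C, transition), site 43 (T/A, transversion).
Of the 12 differences, 6 transitions and 6 transversions over 44 sites: P = 6/44 = 0.136364, Q = 6/44 = 0.136364.
d = −0.5·ln(0.590908) − 0.25·ln(0.727272) = −0.5·(-0.526095) − 0.25·(-0.318455) = 0.3427.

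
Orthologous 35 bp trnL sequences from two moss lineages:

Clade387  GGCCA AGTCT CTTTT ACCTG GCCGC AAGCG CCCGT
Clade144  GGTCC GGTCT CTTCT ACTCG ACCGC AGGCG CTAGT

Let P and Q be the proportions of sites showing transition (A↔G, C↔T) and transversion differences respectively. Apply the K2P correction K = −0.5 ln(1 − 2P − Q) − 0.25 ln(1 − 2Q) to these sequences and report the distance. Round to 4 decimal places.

Differing sites — 3:C/T (Ti); 5:A/C (Tv); 6:A/G (Ti); 14:T/C (Ti); 18:C/T (Ti); 19:T/C (Ti); 21:G/A (Ti); 27:A/G (Ti); 32:C/T (Ti); 33:C/A (Tv).
Of the 10 differences, 8 transitions and 2 transversions over 35 sites: P = 8/35 = 0.228571, Q = 2/35 = 0.057143.
d = −0.5·ln(0.485715) − 0.25·ln(0.885714) = −0.5·(-0.722133) − 0.25·(-0.121361) = 0.3914.

0.3914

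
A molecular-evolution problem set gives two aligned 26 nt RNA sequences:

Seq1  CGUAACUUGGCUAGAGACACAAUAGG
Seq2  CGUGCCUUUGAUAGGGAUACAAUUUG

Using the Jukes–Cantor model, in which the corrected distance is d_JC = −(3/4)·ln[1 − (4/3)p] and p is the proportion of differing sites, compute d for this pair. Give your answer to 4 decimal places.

0.3961

Differing sites — 4:A/G; 5:A/C; 9:G/U; 11:C/A; 15:A/G; 18:C/U; 24:A/U; 25:G/U.
p = 8/26 = 0.307692.
d = −0.75 · ln(1 − (4/3)·0.307692) = −0.75 · ln(0.589744) = −0.75 · (-0.528067) = 0.3961.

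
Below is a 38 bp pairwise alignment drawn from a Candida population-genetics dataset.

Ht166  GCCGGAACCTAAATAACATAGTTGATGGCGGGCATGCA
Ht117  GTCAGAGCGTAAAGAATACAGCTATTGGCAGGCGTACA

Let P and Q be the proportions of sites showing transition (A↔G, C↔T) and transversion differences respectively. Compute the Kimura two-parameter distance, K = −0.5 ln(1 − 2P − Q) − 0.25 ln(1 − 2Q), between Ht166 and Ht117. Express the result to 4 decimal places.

Differing sites — 2:C/T (Ti); 4:G/A (Ti); 7:A/G (Ti); 9:C/G (Tv); 14:T/G (Tv); 17:C/T (Ti); 19:T/C (Ti); 22:T/C (Ti); 24:G/A (Ti); 25:A/T (Tv); 30:G/A (Ti); 34:A/G (Ti); 36:G/A (Ti).
Of the 13 differences, 10 transitions and 3 transversions over 38 sites: P = 10/38 = 0.263158, Q = 3/38 = 0.078947.
d = −0.5·ln(0.394737) − 0.25·ln(0.842106) = −0.5·(-0.929536) − 0.25·(-0.171849) = 0.5077.

0.5077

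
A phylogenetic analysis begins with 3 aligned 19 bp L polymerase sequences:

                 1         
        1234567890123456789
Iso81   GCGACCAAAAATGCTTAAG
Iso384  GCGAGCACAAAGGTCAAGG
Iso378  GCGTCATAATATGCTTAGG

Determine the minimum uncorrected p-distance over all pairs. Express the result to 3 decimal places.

Pairwise Hamming distances:
  Iso81 vs Iso384: 7
  Iso81 vs Iso378: 5
  Iso384 vs Iso378: 10
The smallest is 5 mismatches, between Iso81 and Iso378; p = 5/19 = 0.263.

0.263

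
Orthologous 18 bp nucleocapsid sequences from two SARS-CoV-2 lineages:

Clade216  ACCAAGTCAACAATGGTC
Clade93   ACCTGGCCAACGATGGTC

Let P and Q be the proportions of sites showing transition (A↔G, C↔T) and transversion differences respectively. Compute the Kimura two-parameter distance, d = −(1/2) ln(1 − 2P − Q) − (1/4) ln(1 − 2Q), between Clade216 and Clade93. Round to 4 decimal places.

The sequences differ at positions 4 (A/T, transversion), 5 (A/G, transition), 7 (T/C, transition), 12 (A/G, transition).
Of the 4 differences, 3 transitions and 1 transversion over 18 sites: P = 3/18 = 0.166667, Q = 1/18 = 0.055556.
d = −0.5·ln(0.611110) − 0.25·ln(0.888888) = −0.5·(-0.492478) − 0.25·(-0.117784) = 0.2757.

0.2757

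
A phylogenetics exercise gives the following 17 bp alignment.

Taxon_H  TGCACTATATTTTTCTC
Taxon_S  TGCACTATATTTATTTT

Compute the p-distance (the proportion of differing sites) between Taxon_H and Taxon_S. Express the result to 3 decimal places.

The sequences differ at positions 13 (T/A), 15 (C/T), 17 (C/T).
There are 3 differences over 17 sites, so p = 3/17 = 0.176.

0.176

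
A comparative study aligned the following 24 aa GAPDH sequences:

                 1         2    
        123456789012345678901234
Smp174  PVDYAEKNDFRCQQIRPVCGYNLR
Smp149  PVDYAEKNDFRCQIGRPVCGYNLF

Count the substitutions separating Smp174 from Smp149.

3

Differing sites — 14:Q/I; 15:I/G; 24:R/F.
That gives 3 mismatches out of 24 aligned sites, so the Hamming distance is 3.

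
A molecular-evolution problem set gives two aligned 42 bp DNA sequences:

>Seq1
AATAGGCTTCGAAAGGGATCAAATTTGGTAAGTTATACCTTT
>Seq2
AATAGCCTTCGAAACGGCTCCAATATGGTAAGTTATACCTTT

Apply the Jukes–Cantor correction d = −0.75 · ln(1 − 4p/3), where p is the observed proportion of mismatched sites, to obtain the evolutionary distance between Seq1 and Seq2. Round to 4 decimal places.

0.1296

The sequences differ at positions 6 (G/C), 15 (G/C), 18 (A/C), 21 (A/C), 25 (T/A).
p = 5/42 = 0.119048.
d = −0.75 · ln(1 − (4/3)·0.119048) = −0.75 · ln(0.841269) = −0.75 · (-0.172844) = 0.1296.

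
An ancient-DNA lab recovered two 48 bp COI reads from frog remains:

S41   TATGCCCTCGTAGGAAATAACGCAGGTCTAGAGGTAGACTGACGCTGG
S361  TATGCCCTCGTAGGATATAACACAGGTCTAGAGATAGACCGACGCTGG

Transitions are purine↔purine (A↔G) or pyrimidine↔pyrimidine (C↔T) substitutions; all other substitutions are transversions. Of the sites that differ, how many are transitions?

Mismatches occur at site 16 (A↔T, transversion), site 22 (G↔A, transition), site 34 (G↔A, transition), site 40 (T↔C, transition).
Of the 4 differences, 3 transitions and 1 transversion, so the answer is 3.

3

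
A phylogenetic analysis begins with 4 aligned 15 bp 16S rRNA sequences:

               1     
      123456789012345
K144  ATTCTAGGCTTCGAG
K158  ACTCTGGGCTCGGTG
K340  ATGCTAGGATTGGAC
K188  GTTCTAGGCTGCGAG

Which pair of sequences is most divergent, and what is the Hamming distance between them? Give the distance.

7

Pairwise Hamming distances:
  K144 vs K158: 5
  K144 vs K340: 4
  K144 vs K188: 2
  K158 vs K340: 7
  K158 vs K188: 6
  K340 vs K188: 6
The largest is 7, between K158 and K340.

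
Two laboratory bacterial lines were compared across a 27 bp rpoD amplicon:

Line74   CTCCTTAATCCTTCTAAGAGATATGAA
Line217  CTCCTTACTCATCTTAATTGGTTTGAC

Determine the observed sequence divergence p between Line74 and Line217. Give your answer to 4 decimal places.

0.3333

Mismatches occur at site 8 (A→C), site 11 (C→A), site 13 (T→C), site 14 (C→T), site 18 (G→T), site 19 (A→T), site 21 (A→G), site 23 (A→T), site 27 (A→C).
There are 9 differences over 27 sites, so p = 9/27 = 0.3333.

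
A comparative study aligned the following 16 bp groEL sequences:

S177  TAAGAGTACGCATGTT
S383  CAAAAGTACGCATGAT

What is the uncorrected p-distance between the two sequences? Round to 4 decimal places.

The sequences differ at positions 1 (T/C), 4 (G/A), 15 (T/A).
There are 3 differences over 16 sites, so p = 3/16 = 0.1875.

0.1875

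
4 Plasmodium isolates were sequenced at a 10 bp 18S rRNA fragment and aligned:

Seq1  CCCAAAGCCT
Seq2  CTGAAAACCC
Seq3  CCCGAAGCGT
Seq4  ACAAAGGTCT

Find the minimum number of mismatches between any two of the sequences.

2

Pairwise Hamming distances:
  Seq1 vs Seq2: 4
  Seq1 vs Seq3: 2
  Seq1 vs Seq4: 4
  Seq2 vs Seq3: 6
  Seq2 vs Seq4: 7
  Seq3 vs Seq4: 6
The smallest is 2, between Seq1 and Seq3.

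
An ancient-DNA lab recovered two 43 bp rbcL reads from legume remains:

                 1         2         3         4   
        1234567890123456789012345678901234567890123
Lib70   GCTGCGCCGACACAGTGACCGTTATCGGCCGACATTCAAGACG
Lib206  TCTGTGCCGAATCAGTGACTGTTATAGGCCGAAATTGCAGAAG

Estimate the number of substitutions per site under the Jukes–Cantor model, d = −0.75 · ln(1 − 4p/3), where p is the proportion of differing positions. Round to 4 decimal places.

Differing sites — 1:G/T; 5:C/T; 11:C/A; 12:A/T; 20:C/T; 26:C/A; 33:C/A; 37:C/G; 38:A/C; 42:C/A.
p = 10/43 = 0.232558.
d = −0.75 · ln(1 − (4/3)·0.232558) = −0.75 · ln(0.689923) = −0.75 · (-0.371175) = 0.2784.

0.2784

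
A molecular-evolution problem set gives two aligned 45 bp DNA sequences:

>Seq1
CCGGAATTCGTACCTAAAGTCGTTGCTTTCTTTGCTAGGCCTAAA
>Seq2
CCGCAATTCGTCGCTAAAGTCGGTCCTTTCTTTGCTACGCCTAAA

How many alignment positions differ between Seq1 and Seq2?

Mismatches occur at site 4 (G↔C), site 12 (A↔C), site 13 (C↔G), site 23 (T↔G), site 25 (G↔C), site 38 (G↔C).
That gives 6 mismatches out of 45 aligned sites, so the Hamming distance is 6.

6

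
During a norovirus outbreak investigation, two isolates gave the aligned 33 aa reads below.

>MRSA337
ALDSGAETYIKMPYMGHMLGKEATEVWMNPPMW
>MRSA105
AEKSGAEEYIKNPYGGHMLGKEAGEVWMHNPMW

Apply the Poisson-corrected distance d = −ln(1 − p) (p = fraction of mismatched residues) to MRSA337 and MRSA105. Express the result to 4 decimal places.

0.2776

Differing sites — 2:L/E; 3:D/K; 8:T/E; 12:M/N; 15:M/G; 24:T/G; 29:N/H; 30:P/N.
p = 8/33 = 0.242424.
d = −ln(1 − 0.242424) = −ln(0.757576) = 0.2776.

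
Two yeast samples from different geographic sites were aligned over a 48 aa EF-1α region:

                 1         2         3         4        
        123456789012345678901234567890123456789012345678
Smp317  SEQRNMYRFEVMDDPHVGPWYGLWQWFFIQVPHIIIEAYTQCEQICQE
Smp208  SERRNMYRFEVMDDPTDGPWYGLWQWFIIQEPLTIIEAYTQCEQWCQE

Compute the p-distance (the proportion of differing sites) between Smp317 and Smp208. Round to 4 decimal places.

0.1667

Differing sites — 3:Q/R; 16:H/T; 17:V/D; 28:F/I; 31:V/E; 33:H/L; 34:I/T; 45:I/W.
There are 8 differences over 48 sites, so p = 8/48 = 0.1667.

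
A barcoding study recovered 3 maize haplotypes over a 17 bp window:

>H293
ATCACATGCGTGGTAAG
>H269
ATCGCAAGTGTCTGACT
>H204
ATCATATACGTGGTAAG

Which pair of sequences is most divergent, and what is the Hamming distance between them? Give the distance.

10

Pairwise Hamming distances:
  H293 vs H269: 8
  H293 vs H204: 2
  H269 vs H204: 10
The largest is 10, between H269 and H204.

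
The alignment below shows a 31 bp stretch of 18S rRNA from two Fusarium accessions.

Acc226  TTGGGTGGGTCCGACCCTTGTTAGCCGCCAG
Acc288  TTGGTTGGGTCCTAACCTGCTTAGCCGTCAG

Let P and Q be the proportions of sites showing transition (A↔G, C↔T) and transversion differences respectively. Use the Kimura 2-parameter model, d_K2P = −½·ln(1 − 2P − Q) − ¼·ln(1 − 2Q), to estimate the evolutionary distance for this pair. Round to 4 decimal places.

0.2253

The sequences differ at positions 5 (G/T, transversion), 13 (G/T, transversion), 15 (C/A, transversion), 19 (T/G, transversion), 20 (G/C, transversion), 28 (C/T, transition).
Of the 6 differences, 1 transition and 5 transversions over 31 sites: P = 1/31 = 0.032258, Q = 5/31 = 0.161290.
d = −0.5·ln(0.774194) − 0.25·ln(0.677420) = −0.5·(-0.255933) − 0.25·(-0.389464) = 0.2253.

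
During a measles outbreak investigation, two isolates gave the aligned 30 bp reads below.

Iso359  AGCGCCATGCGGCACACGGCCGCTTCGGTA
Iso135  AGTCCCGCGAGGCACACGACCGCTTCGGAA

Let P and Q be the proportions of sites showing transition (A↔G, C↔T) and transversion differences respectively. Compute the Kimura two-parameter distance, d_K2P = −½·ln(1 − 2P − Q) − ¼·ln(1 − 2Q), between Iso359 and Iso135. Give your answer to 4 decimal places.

Mismatches occur at site 3 (C/T, transition), site 4 (G/C, transversion), site 7 (A/G, transition), site 8 (T/C, transition), site 10 (C/A, transversion), site 19 (G/A, transition), site 29 (T/A, transversion).
Of the 7 differences, 4 transitions and 3 transversions over 30 sites: P = 4/30 = 0.133333, Q = 3/30 = 0.100000.
d = −0.5·ln(0.633334) − 0.25·ln(0.800000) = −0.5·(-0.456757) − 0.25·(-0.223144) = 0.2842.

0.2842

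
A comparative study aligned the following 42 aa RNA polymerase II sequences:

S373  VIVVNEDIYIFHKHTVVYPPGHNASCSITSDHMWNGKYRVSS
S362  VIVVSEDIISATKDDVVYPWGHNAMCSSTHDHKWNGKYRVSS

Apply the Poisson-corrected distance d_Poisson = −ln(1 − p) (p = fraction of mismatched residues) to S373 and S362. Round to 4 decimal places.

Differing sites — 5:N/S; 9:Y/I; 10:I/S; 11:F/A; 12:H/T; 14:H/D; 15:T/D; 20:P/W; 25:S/M; 28:I/S; 30:S/H; 33:M/K.
p = 12/42 = 0.285714.
d = −ln(1 − 0.285714) = −ln(0.714286) = 0.3365.

0.3365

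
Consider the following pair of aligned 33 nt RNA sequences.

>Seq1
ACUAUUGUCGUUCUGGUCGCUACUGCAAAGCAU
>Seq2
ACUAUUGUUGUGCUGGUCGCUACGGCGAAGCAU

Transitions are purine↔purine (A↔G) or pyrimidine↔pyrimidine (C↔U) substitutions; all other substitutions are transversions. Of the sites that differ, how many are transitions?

2

The sequences differ at positions 9 (C/U, transition), 12 (U/G, transversion), 24 (U/G, transversion), 27 (A/G, transition).
Of the 4 differences, 2 transitions and 2 transversions, so the answer is 2.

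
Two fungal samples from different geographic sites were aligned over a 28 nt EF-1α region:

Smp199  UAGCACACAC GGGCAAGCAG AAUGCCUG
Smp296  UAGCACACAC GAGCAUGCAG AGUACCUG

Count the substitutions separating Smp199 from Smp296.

4

Differing sites — 12:G/A; 16:A/U; 22:A/G; 24:G/A.
That gives 4 mismatches out of 28 aligned sites, so the Hamming distance is 4.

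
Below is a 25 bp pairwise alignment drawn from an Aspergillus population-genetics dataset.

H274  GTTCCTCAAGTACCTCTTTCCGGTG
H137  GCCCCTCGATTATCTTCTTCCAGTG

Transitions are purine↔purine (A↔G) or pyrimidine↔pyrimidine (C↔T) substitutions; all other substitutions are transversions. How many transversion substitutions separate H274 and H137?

1

Mismatches occur at site 2 (T↔C, transition), site 3 (T↔C, transition), site 8 (A↔G, transition), site 10 (G↔T, transversion), site 13 (C↔T, transition), site 16 (C↔T, transition), site 17 (T↔C, transition), site 22 (G↔A, transition).
Of the 8 differences, 7 transitions and 1 transversion, so the answer is 1.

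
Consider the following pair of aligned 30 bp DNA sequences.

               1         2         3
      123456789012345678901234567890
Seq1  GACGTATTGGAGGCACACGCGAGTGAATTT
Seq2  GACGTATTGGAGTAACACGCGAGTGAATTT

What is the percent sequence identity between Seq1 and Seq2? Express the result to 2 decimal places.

Mismatches occur at site 13 (G/T), site 14 (C/A).
28 of the 30 sites match, so the percent identity is 28/30 × 100 = 93.33%.

93.33%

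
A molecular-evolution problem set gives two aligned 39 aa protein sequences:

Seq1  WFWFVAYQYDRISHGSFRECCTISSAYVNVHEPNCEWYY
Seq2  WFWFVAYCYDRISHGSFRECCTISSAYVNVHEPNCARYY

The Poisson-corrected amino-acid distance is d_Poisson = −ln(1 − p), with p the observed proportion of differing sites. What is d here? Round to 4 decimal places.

Mismatches occur at site 8 (Q→C), site 36 (E→A), site 37 (W→R).
p = 3/39 = 0.076923.
d = −ln(1 − 0.076923) = −ln(0.923077) = 0.0800.

0.0800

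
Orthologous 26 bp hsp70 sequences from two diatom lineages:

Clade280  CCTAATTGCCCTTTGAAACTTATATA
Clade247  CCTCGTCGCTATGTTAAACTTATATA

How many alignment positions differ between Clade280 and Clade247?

Differing sites — 4:A/C; 5:A/G; 7:T/C; 10:C/T; 11:C/A; 13:T/G; 15:G/T.
That gives 7 mismatches out of 26 aligned sites, so the Hamming distance is 7.

7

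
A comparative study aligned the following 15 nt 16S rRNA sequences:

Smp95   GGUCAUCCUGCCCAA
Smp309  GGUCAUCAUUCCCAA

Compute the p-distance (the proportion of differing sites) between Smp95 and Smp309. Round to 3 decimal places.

0.133

The sequences differ at positions 8 (C/A), 10 (G/U).
There are 2 differences over 15 sites, so p = 2/15 = 0.133.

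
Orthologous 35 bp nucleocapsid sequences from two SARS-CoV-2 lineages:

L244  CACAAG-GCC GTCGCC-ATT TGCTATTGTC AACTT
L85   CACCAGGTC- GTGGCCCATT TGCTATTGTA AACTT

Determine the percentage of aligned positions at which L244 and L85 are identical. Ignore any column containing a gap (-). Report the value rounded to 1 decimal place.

Excluding the 3 gap columns leaves 32 comparable sites.
Differing sites — 4:A/C; 8:G/T; 13:C/G; 30:C/A.
28 of the 32 comparable sites match, so the percent identity is 28/32 × 100 = 87.5%.

87.5%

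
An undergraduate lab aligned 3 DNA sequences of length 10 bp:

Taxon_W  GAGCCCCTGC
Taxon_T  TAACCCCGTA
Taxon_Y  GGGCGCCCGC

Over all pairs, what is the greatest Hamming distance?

7

Pairwise Hamming distances:
  Taxon_W vs Taxon_T: 5
  Taxon_W vs Taxon_Y: 3
  Taxon_T vs Taxon_Y: 7
The largest is 7, between Taxon_T and Taxon_Y.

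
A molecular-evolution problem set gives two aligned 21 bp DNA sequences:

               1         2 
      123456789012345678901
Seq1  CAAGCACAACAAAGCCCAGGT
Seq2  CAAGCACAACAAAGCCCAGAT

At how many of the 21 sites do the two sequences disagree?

1

Differing sites — 20:G/A.
That gives 1 mismatch out of 21 aligned sites, so the Hamming distance is 1.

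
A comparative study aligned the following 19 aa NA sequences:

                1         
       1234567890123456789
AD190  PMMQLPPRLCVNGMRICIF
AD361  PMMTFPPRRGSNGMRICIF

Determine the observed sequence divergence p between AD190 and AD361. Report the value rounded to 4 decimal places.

Differing sites — 4:Q/T; 5:L/F; 9:L/R; 10:C/G; 11:V/S.
There are 5 differences over 19 sites, so p = 5/19 = 0.2632.

0.2632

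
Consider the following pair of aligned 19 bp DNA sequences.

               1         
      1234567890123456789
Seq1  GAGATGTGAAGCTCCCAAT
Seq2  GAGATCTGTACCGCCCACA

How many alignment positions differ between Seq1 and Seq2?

6

The sequences differ at positions 6 (G/C), 9 (A/T), 11 (G/C), 13 (T/G), 18 (A/C), 19 (T/A).
That gives 6 mismatches out of 19 aligned sites, so the Hamming distance is 6.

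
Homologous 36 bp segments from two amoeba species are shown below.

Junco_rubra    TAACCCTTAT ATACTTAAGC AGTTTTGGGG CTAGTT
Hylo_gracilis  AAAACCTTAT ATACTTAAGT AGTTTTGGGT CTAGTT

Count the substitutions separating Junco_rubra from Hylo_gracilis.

4

Differing sites — 1:T/A; 4:C/A; 20:C/T; 30:G/T.
That gives 4 mismatches out of 36 aligned sites, so the Hamming distance is 4.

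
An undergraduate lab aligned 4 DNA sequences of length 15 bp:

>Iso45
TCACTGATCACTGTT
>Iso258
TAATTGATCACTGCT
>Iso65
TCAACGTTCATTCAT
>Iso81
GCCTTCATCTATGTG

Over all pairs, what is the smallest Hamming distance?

3

Pairwise Hamming distances:
  Iso45 vs Iso258: 3
  Iso45 vs Iso65: 6
  Iso45 vs Iso81: 7
  Iso258 vs Iso65: 7
  Iso258 vs Iso81: 8
  Iso65 vs Iso81: 11
The smallest is 3, between Iso45 and Iso258.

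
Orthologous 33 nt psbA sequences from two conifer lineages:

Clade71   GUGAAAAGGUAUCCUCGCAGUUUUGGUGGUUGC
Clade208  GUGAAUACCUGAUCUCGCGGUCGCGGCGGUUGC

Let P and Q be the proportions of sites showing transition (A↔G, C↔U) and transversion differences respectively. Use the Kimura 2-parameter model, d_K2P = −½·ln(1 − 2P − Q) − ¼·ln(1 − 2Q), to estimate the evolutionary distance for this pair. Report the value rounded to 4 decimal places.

0.4522

The sequences differ at positions 6 (A/U, transversion), 8 (G/C, transversion), 9 (G/C, transversion), 11 (A/G, transition), 12 (U/A, transversion), 13 (C/U, transition), 19 (A/G, transition), 22 (U/C, transition), 23 (U/G, transversion), 24 (U/C, transition), 27 (U/C, transition).
Of the 11 differences, 6 transitions and 5 transversions over 33 sites: P = 6/33 = 0.181818, Q = 5/33 = 0.151515.
d = −0.5·ln(0.484849) − 0.25·ln(0.696970) = −0.5·(-0.723918) − 0.25·(-0.361013) = 0.4522.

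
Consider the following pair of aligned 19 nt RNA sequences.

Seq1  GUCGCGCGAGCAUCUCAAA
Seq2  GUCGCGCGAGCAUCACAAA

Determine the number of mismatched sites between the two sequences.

1

Differing sites — 15:U/A.
That gives 1 mismatch out of 19 aligned sites, so the Hamming distance is 1.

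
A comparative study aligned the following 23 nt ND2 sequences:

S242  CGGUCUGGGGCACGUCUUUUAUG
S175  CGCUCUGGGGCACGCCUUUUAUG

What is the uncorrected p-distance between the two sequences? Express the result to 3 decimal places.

Differing sites — 3:G/C; 15:U/C.
There are 2 differences over 23 sites, so p = 2/23 = 0.087.

0.087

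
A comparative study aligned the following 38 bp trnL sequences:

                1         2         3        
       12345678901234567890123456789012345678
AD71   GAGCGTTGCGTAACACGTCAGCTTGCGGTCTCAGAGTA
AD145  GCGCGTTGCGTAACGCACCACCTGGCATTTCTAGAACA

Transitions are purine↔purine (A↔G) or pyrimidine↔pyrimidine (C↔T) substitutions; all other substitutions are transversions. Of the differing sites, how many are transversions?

Differing sites — 2:A/C (Tv); 15:A/G (Ti); 17:G/A (Ti); 18:T/C (Ti); 21:G/C (Tv); 24:T/G (Tv); 27:G/A (Ti); 28:G/T (Tv); 30:C/T (Ti); 31:T/C (Ti); 32:C/T (Ti); 36:G/A (Ti); 37:T/C (Ti).
Of the 13 differences, 9 transitions and 4 transversions, so the answer is 4.

4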